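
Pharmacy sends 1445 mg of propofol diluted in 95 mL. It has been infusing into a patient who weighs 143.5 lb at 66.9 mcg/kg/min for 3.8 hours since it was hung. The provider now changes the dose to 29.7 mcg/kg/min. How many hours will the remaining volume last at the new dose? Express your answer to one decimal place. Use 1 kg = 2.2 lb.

3.9 hours

Initial rate:
Weight = 143.5 lb ÷ 2.2 lb/kg = 65.22727 kg
Dose = 66.9 mcg/kg/min × 65.22727 kg = 4363.705 mcg/min
4363.705 mcg/min × 60 min/hr = 261822.3 mcg/hr
Concentration = 1445 mg ÷ 95 mL = 15.21053 mg/mL = 15210.53 mcg/mL
Rate = 261822.3 mcg/hr ÷ 15210.53 mcg/mL = 17.21323 mL/hr
Volume infused so far = 17.21323 mL/hr × 3.8 hr = 65.41027 mL
Volume remaining = 95 − 65.41027 = 29.58973 mL
New rate:
Dose = 29.7 mcg/kg/min × 65.22727 kg = 1937.25 mcg/min
1937.25 mcg/min × 60 min/hr = 116235 mcg/hr
Rate = 116235 mcg/hr ÷ 15210.53 mcg/mL = 7.641747 mL/hr
Time remaining = 29.58973 mL ÷ 7.641747 mL/hr = 3.872116 hr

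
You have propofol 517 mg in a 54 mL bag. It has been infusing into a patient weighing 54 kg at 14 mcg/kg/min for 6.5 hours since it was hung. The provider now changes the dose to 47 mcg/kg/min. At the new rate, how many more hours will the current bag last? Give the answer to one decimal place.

1.5 hours

Initial rate:
Dose = 14 mcg/kg/min × 54 kg = 756 mcg/min
756 mcg/min × 60 min/hr = 45360 mcg/hr
Concentration = 517 mg ÷ 54 mL = 9.574074 mg/mL = 9574.074 mcg/mL
Rate = 45360 mcg/hr ÷ 9574.074 mcg/mL = 4.737795 mL/hr
Volume infused so far = 4.737795 mL/hr × 6.5 hr = 30.79567 mL
Volume remaining = 54 − 30.79567 = 23.20433 mL
New rate:
Dose = 47 mcg/kg/min × 54 kg = 2538 mcg/min
2538 mcg/min × 60 min/hr = 152280 mcg/hr
Rate = 152280 mcg/hr ÷ 9574.074 mcg/mL = 15.90545 mL/hr
Time remaining = 23.20433 mL ÷ 15.90545 mL/hr = 1.458892 hr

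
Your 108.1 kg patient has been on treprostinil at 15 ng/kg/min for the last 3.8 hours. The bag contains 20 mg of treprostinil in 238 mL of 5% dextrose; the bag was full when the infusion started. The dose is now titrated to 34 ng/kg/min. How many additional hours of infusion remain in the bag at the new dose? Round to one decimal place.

89.0 hours

Initial rate:
Dose = 15 ng/kg/min × 108.1 kg = 1621.5 ng/min
1621.5 ng/min × 60 min/hr = 97290 ng/hr
Concentration = 20 mg ÷ 238 mL = 0.08403361 mg/mL = 84033.61 ng/mL
Rate = 97290 ng/hr ÷ 84033.61 ng/mL = 1.157751 mL/hr
Volume infused so far = 1.157751 mL/hr × 3.8 hr = 4.399454 mL
Volume remaining = 238 − 4.399454 = 233.6005 mL
New rate:
Dose = 34 ng/kg/min × 108.1 kg = 3675.4 ng/min
3675.4 ng/min × 60 min/hr = 220524 ng/hr
Rate = 220524 ng/hr ÷ 84033.61 ng/mL = 2.624236 mL/hr
Time remaining = 233.6005 mL ÷ 2.624236 mL/hr = 89.01661 hr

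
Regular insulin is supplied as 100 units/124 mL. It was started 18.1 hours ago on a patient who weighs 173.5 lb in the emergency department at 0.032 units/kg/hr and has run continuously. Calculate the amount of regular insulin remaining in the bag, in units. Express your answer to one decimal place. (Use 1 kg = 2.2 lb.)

Weight = 173.5 lb ÷ 2.2 lb/kg = 78.86364 kg
Dose = 0.032 units/kg/hr × 78.86364 kg = 2.523636 units/hr
Concentration = 100 units ÷ 124 mL = 0.8064516 units/mL
Rate = 2.523636 units/hr ÷ 0.8064516 units/mL = 3.129309 mL/hr
Volume infused = 3.129309 mL/hr × 18.1 hr = 56.64049 mL
Volume remaining = 124 − 56.64049 = 67.35951 mL
Drug remaining = 67.35951 mL × 0.8064516 units/mL = 54.32218 units

54.3 units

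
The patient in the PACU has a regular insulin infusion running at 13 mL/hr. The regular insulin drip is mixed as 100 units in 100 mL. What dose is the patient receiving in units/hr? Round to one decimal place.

Concentration = 100 units ÷ 100 mL = 1 units/mL
Drug rate = 13 mL/hr × 1 units/mL = 13 units/hr

13.0 units/hr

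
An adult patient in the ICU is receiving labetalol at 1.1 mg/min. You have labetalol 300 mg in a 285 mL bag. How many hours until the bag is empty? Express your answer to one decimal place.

1.1 mg/min × 60 min/hr = 66 mg/hr
Concentration = 300 mg ÷ 285 mL = 1.052632 mg/mL
Rate = 66 mg/hr ÷ 1.052632 mg/mL = 62.7 mL/hr
Duration = 285 mL ÷ 62.7 mL/hr = 4.545455 hr

4.5 hours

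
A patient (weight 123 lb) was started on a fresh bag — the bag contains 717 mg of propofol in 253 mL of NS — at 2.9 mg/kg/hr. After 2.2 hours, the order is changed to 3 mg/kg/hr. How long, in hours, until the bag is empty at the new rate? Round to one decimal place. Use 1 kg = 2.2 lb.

Initial rate:
Weight = 123 lb ÷ 2.2 lb/kg = 55.90909 kg
Dose = 2.9 mg/kg/hr × 55.90909 kg = 162.1364 mg/hr
Concentration = 717 mg ÷ 253 mL = 2.833992 mg/mL
Rate = 162.1364 mg/hr ÷ 2.833992 mg/mL = 57.2113 mL/hr
Volume infused so far = 57.2113 mL/hr × 2.2 hr = 125.8649 mL
Volume remaining = 253 − 125.8649 = 127.1351 mL
New rate:
Dose = 3 mg/kg/hr × 55.90909 kg = 167.7273 mg/hr
Rate = 167.7273 mg/hr ÷ 2.833992 mg/mL = 59.1841 mL/hr
Time remaining = 127.1351 mL ÷ 59.1841 mL/hr = 2.14813 hr

2.1 hours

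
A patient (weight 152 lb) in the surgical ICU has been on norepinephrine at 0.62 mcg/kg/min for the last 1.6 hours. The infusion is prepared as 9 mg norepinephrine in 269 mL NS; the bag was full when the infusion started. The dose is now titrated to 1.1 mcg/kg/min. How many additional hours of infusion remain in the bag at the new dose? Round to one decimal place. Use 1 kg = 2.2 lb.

Initial rate:
Weight = 152 lb ÷ 2.2 lb/kg = 69.09091 kg
Dose = 0.62 mcg/kg/min × 69.09091 kg = 42.83636 mcg/min
42.83636 mcg/min × 60 min/hr = 2570.182 mcg/hr
Concentration = 9 mg ÷ 269 mL = 0.03345725 mg/mL = 33.45725 mcg/mL
Rate = 2570.182 mcg/hr ÷ 33.45725 mcg/mL = 76.81988 mL/hr
Volume infused so far = 76.81988 mL/hr × 1.6 hr = 122.9118 mL
Volume remaining = 269 − 122.9118 = 146.0882 mL
New rate:
Dose = 1.1 mcg/kg/min × 69.09091 kg = 76 mcg/min
76 mcg/min × 60 min/hr = 4560 mcg/hr
Rate = 4560 mcg/hr ÷ 33.45725 mcg/mL = 136.2933 mL/hr
Time remaining = 146.0882 mL ÷ 136.2933 mL/hr = 1.071866 hr

1.1 hours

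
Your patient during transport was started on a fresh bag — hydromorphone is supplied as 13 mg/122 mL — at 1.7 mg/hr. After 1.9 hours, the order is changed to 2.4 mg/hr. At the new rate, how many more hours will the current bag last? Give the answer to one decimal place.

4.1 hours

Initial rate:
Concentration = 13 mg ÷ 122 mL = 0.1065574 mg/mL
Rate = 1.7 mg/hr ÷ 0.1065574 mg/mL = 15.95385 mL/hr
Volume infused so far = 15.95385 mL/hr × 1.9 hr = 30.31231 mL
Volume remaining = 122 − 30.31231 = 91.68769 mL
New rate:
Rate = 2.4 mg/hr ÷ 0.1065574 mg/mL = 22.52308 mL/hr
Time remaining = 91.68769 mL ÷ 22.52308 mL/hr = 4.070833 hr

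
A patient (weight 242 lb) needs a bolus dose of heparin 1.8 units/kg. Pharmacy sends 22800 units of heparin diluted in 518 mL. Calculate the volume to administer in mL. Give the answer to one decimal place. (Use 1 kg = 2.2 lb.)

4.5 mL

Weight = 242 lb ÷ 2.2 lb/kg = 110 kg
Dose = 1.8 units/kg × 110 kg = 198 units
Concentration = 22800 units ÷ 518 mL = 44.01544 units/mL
Volume = 198 units ÷ 44.01544 units/mL = 4.498421 mL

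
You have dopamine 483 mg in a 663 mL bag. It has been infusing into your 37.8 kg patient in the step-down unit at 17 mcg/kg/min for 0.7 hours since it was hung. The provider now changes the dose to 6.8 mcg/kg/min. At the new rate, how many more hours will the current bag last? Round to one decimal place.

29.6 hours

Initial rate:
Dose = 17 mcg/kg/min × 37.8 kg = 642.6 mcg/min
642.6 mcg/min × 60 min/hr = 38556 mcg/hr
Concentration = 483 mg ÷ 663 mL = 0.7285068 mg/mL = 728.5068 mcg/mL
Rate = 38556 mcg/hr ÷ 728.5068 mcg/mL = 52.9247 mL/hr
Volume infused so far = 52.9247 mL/hr × 0.7 hr = 37.04729 mL
Volume remaining = 663 − 37.04729 = 625.9527 mL
New rate:
Dose = 6.8 mcg/kg/min × 37.8 kg = 257.04 mcg/min
257.04 mcg/min × 60 min/hr = 15422.4 mcg/hr
Rate = 15422.4 mcg/hr ÷ 728.5068 mcg/mL = 21.16988 mL/hr
Time remaining = 625.9527 mL ÷ 21.16988 mL/hr = 29.56808 hr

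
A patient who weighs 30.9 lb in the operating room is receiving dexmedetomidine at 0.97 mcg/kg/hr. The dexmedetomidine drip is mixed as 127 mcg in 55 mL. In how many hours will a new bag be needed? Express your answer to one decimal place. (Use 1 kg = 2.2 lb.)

9.3 hours

Weight = 30.9 lb ÷ 2.2 lb/kg = 14.04545 kg
Dose = 0.97 mcg/kg/hr × 14.04545 kg = 13.62409 mcg/hr
Concentration = 127 mcg ÷ 55 mL = 2.309091 mcg/mL
Rate = 13.62409 mcg/hr ÷ 2.309091 mcg/mL = 5.900197 mL/hr
Duration = 55 mL ÷ 5.900197 mL/hr = 9.321723 hr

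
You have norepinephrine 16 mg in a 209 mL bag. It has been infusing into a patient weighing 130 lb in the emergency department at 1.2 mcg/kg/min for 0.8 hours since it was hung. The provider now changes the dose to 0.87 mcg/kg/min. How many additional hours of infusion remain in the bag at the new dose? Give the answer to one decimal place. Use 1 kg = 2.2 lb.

4.1 hours

Initial rate:
Weight = 130 lb ÷ 2.2 lb/kg = 59.09091 kg
Dose = 1.2 mcg/kg/min × 59.09091 kg = 70.90909 mcg/min
70.90909 mcg/min × 60 min/hr = 4254.545 mcg/hr
Concentration = 16 mg ÷ 209 mL = 0.07655502 mg/mL = 76.55502 mcg/mL
Rate = 4254.545 mcg/hr ÷ 76.55502 mcg/mL = 55.575 mL/hr
Volume infused so far = 55.575 mL/hr × 0.8 hr = 44.46 mL
Volume remaining = 209 − 44.46 = 164.54 mL
New rate:
Dose = 0.87 mcg/kg/min × 59.09091 kg = 51.40909 mcg/min
51.40909 mcg/min × 60 min/hr = 3084.545 mcg/hr
Rate = 3084.545 mcg/hr ÷ 76.55502 mcg/mL = 40.29187 mL/hr
Time remaining = 164.54 mL ÷ 40.29187 mL/hr = 4.083702 hr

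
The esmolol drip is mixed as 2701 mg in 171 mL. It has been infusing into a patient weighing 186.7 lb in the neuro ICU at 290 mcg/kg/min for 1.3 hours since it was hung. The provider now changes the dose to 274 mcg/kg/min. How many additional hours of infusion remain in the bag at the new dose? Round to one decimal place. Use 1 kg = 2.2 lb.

Initial rate:
Weight = 186.7 lb ÷ 2.2 lb/kg = 84.86364 kg
Dose = 290 mcg/kg/min × 84.86364 kg = 24610.45 mcg/min
24610.45 mcg/min × 60 min/hr = 1476627 mcg/hr
Concentration = 2701 mg ÷ 171 mL = 15.79532 mg/mL = 15795.32 mcg/mL
Rate = 1476627 mcg/hr ÷ 15795.32 mcg/mL = 93.4851 mL/hr
Volume infused so far = 93.4851 mL/hr × 1.3 hr = 121.5306 mL
Volume remaining = 171 − 121.5306 = 49.46937 mL
New rate:
Dose = 274 mcg/kg/min × 84.86364 kg = 23252.64 mcg/min
23252.64 mcg/min × 60 min/hr = 1395158 mcg/hr
Rate = 1395158 mcg/hr ÷ 15795.32 mcg/mL = 88.3273 mL/hr
Time remaining = 49.46937 mL ÷ 88.3273 mL/hr = 0.5600688 hr

0.6 hours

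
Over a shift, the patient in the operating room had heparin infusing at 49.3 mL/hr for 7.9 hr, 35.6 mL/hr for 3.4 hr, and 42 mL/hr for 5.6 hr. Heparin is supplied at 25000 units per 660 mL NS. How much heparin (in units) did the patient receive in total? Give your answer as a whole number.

28247 units

Concentration = 25000 units ÷ 660 mL = 37.87879 units/mL
Stage 1: 49.3 mL/hr × 7.9 hr = 389.47 mL → 389.47 mL × 37.87879 units/mL = 14752.65 units
Stage 2: 35.6 mL/hr × 3.4 hr = 121.04 mL → 121.04 mL × 37.87879 units/mL = 4584.848 units
Stage 3: 42 mL/hr × 5.6 hr = 235.2 mL → 235.2 mL × 37.87879 units/mL = 8909.091 units
Total = 14752.65 + 4584.848 + 8909.091 = 28246.59 units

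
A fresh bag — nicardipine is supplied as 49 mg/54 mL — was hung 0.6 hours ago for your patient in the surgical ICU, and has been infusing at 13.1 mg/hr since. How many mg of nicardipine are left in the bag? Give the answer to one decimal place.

41.1 mg

Concentration = 49 mg ÷ 54 mL = 0.9074074 mg/mL
Rate = 13.1 mg/hr ÷ 0.9074074 mg/mL = 14.43673 mL/hr
Volume infused = 14.43673 mL/hr × 0.6 hr = 8.662041 mL
Volume remaining = 54 − 8.662041 = 45.33796 mL
Drug remaining = 45.33796 mL × 0.9074074 mg/mL = 41.14 mg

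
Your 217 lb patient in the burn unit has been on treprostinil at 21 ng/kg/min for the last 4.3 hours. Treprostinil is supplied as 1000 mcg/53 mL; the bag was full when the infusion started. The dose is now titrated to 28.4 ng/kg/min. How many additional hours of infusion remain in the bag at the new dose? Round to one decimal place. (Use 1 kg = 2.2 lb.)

Initial rate:
Weight = 217 lb ÷ 2.2 lb/kg = 98.63636 kg
Dose = 21 ng/kg/min × 98.63636 kg = 2071.364 ng/min
2071.364 ng/min × 60 min/hr = 124281.8 ng/hr
Concentration = 1000 mcg ÷ 53 mL = 18.86792 mcg/mL = 18867.92 ng/mL
Rate = 124281.8 ng/hr ÷ 18867.92 ng/mL = 6.586936 mL/hr
Volume infused so far = 6.586936 mL/hr × 4.3 hr = 28.32383 mL
Volume remaining = 53 − 28.32383 = 24.67617 mL
New rate:
Dose = 28.4 ng/kg/min × 98.63636 kg = 2801.273 ng/min
2801.273 ng/min × 60 min/hr = 168076.4 ng/hr
Rate = 168076.4 ng/hr ÷ 18867.92 ng/mL = 8.908047 mL/hr
Time remaining = 24.67617 mL ÷ 8.908047 mL/hr = 2.770099 hr

2.8 hours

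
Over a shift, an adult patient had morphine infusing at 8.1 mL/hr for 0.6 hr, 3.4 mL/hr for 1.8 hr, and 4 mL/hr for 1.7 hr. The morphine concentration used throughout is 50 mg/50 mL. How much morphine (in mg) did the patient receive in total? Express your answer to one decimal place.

Concentration = 50 mg ÷ 50 mL = 1 mg/mL
Stage 1: 8.1 mL/hr × 0.6 hr = 4.86 mL → 4.86 mL × 1 mg/mL = 4.86 mg
Stage 2: 3.4 mL/hr × 1.8 hr = 6.12 mL → 6.12 mL × 1 mg/mL = 6.12 mg
Stage 3: 4 mL/hr × 1.7 hr = 6.8 mL → 6.8 mL × 1 mg/mL = 6.8 mg
Total = 4.86 + 6.12 + 6.8 = 17.78 mg

17.8 mg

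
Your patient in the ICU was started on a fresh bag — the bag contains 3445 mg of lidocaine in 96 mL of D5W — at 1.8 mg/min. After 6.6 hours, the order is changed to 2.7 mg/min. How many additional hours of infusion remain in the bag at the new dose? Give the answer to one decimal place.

Initial rate:
1.8 mg/min × 60 min/hr = 108 mg/hr
Concentration = 3445 mg ÷ 96 mL = 35.88542 mg/mL
Rate = 108 mg/hr ÷ 35.88542 mg/mL = 3.009579 mL/hr
Volume infused so far = 3.009579 mL/hr × 6.6 hr = 19.86322 mL
Volume remaining = 96 − 19.86322 = 76.13678 mL
New rate:
2.7 mg/min × 60 min/hr = 162 mg/hr
Rate = 162 mg/hr ÷ 35.88542 mg/mL = 4.514369 mL/hr
Time remaining = 76.13678 mL ÷ 4.514369 mL/hr = 16.86543 hr

16.9 hours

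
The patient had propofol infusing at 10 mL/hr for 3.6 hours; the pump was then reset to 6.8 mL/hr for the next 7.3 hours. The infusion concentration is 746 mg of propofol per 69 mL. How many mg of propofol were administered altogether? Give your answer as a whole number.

926 mg

Concentration = 746 mg ÷ 69 mL = 10.81159 mg/mL
Stage 1: 10 mL/hr × 3.6 hr = 36 mL → 36 mL × 10.81159 mg/mL = 389.2174 mg
Stage 2: 6.8 mL/hr × 7.3 hr = 49.64 mL → 49.64 mL × 10.81159 mg/mL = 536.6875 mg
Total = 389.2174 + 536.6875 = 925.9049 mg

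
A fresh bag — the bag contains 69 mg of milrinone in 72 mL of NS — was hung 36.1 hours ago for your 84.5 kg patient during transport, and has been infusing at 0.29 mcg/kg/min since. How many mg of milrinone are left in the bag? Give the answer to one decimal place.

Dose = 0.29 mcg/kg/min × 84.5 kg = 24.505 mcg/min
24.505 mcg/min × 60 min/hr = 1470.3 mcg/hr
Concentration = 69 mg ÷ 72 mL = 0.9583333 mg/mL = 958.3333 mcg/mL
Rate = 1470.3 mcg/hr ÷ 958.3333 mcg/mL = 1.534226 mL/hr
Volume infused = 1.534226 mL/hr × 36.1 hr = 55.38556 mL
Volume remaining = 72 − 55.38556 = 16.61444 mL
Drug remaining = 16.61444 mL × 958.3333 mcg/mL = 15922.17 mcg = 15.92217 mg

15.9 mg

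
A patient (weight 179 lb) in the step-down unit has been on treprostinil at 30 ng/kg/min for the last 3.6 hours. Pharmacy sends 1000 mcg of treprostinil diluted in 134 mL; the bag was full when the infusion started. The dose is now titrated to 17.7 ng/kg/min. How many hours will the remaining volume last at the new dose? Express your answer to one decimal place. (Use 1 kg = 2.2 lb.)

5.5 hours

Initial rate:
Weight = 179 lb ÷ 2.2 lb/kg = 81.36364 kg
Dose = 30 ng/kg/min × 81.36364 kg = 2440.909 ng/min
2440.909 ng/min × 60 min/hr = 146454.5 ng/hr
Concentration = 1000 mcg ÷ 134 mL = 7.462687 mcg/mL = 7462.687 ng/mL
Rate = 146454.5 ng/hr ÷ 7462.687 ng/mL = 19.62491 mL/hr
Volume infused so far = 19.62491 mL/hr × 3.6 hr = 70.64967 mL
Volume remaining = 134 − 70.64967 = 63.35033 mL
New rate:
Dose = 17.7 ng/kg/min × 81.36364 kg = 1440.136 ng/min
1440.136 ng/min × 60 min/hr = 86408.18 ng/hr
Rate = 86408.18 ng/hr ÷ 7462.687 ng/mL = 11.5787 mL/hr
Time remaining = 63.35033 mL ÷ 11.5787 mL/hr = 5.471283 hr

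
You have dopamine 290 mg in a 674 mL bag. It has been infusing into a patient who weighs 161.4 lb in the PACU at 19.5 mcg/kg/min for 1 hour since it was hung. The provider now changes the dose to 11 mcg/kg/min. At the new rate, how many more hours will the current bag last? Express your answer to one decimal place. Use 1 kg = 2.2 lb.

Initial rate:
Weight = 161.4 lb ÷ 2.2 lb/kg = 73.36364 kg
Dose = 19.5 mcg/kg/min × 73.36364 kg = 1430.591 mcg/min
1430.591 mcg/min × 60 min/hr = 85835.45 mcg/hr
Concentration = 290 mg ÷ 674 mL = 0.4302671 mg/mL = 430.2671 mcg/mL
Rate = 85835.45 mcg/hr ÷ 430.2671 mcg/mL = 199.4934 mL/hr
Volume infused so far = 199.4934 mL/hr × 1 hr = 199.4934 mL
Volume remaining = 674 − 199.4934 = 474.5066 mL
New rate:
Dose = 11 mcg/kg/min × 73.36364 kg = 807 mcg/min
807 mcg/min × 60 min/hr = 48420 mcg/hr
Rate = 48420 mcg/hr ÷ 430.2671 mcg/mL = 112.5348 mL/hr
Time remaining = 474.5066 mL ÷ 112.5348 mL/hr = 4.216533 hr

4.2 hours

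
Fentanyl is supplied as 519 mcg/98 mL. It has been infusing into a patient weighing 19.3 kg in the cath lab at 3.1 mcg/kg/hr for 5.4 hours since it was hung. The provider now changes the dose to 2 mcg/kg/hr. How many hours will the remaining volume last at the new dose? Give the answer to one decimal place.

5.1 hours

Initial rate:
Dose = 3.1 mcg/kg/hr × 19.3 kg = 59.83 mcg/hr
Concentration = 519 mcg ÷ 98 mL = 5.295918 mcg/mL
Rate = 59.83 mcg/hr ÷ 5.295918 mcg/mL = 11.29738 mL/hr
Volume infused so far = 11.29738 mL/hr × 5.4 hr = 61.00585 mL
Volume remaining = 98 − 61.00585 = 36.99415 mL
New rate:
Dose = 2 mcg/kg/hr × 19.3 kg = 38.6 mcg/hr
Rate = 38.6 mcg/hr ÷ 5.295918 mcg/mL = 7.288632 mL/hr
Time remaining = 36.99415 mL ÷ 7.288632 mL/hr = 5.075596 hr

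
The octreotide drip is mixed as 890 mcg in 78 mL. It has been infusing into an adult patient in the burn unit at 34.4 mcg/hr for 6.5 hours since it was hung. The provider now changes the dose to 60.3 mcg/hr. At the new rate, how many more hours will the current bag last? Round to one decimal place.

11.1 hours

Initial rate:
Concentration = 890 mcg ÷ 78 mL = 11.41026 mcg/mL
Rate = 34.4 mcg/hr ÷ 11.41026 mcg/mL = 3.014831 mL/hr
Volume infused so far = 3.014831 mL/hr × 6.5 hr = 19.5964 mL
Volume remaining = 78 − 19.5964 = 58.4036 mL
New rate:
Rate = 60.3 mcg/hr ÷ 11.41026 mcg/mL = 5.284719 mL/hr
Time remaining = 58.4036 mL ÷ 5.284719 mL/hr = 11.05141 hr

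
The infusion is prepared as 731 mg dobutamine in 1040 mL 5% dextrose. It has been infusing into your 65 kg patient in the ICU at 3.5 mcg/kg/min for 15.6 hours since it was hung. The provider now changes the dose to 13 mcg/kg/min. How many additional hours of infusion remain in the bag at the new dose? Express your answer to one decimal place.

Initial rate:
Dose = 3.5 mcg/kg/min × 65 kg = 227.5 mcg/min
227.5 mcg/min × 60 min/hr = 13650 mcg/hr
Concentration = 731 mg ÷ 1040 mL = 0.7028846 mg/mL = 702.8846 mcg/mL
Rate = 13650 mcg/hr ÷ 702.8846 mcg/mL = 19.41997 mL/hr
Volume infused so far = 19.41997 mL/hr × 15.6 hr = 302.9516 mL
Volume remaining = 1040 − 302.9516 = 737.0484 mL
New rate:
Dose = 13 mcg/kg/min × 65 kg = 845 mcg/min
845 mcg/min × 60 min/hr = 50700 mcg/hr
Rate = 50700 mcg/hr ÷ 702.8846 mcg/mL = 72.13133 mL/hr
Time remaining = 737.0484 mL ÷ 72.13133 mL/hr = 10.21815 hr

10.2 hours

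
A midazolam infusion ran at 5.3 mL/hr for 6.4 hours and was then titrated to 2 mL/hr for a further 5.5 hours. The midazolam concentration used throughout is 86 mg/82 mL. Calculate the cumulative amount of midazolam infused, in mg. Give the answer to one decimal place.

47.1 mg

Concentration = 86 mg ÷ 82 mL = 1.04878 mg/mL
Stage 1: 5.3 mL/hr × 6.4 hr = 33.92 mL → 33.92 mL × 1.04878 mg/mL = 35.57463 mg
Stage 2: 2 mL/hr × 5.5 hr = 11 mL → 11 mL × 1.04878 mg/mL = 11.53659 mg
Total = 35.57463 + 11.53659 = 47.11122 mg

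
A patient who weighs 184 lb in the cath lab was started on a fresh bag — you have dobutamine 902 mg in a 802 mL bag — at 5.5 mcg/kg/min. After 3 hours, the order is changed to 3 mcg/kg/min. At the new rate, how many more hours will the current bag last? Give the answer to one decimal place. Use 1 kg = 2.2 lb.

54.4 hours

Initial rate:
Weight = 184 lb ÷ 2.2 lb/kg = 83.63636 kg
Dose = 5.5 mcg/kg/min × 83.63636 kg = 460 mcg/min
460 mcg/min × 60 min/hr = 27600 mcg/hr
Concentration = 902 mg ÷ 802 mL = 1.124688 mg/mL = 1124.688 mcg/mL
Rate = 27600 mcg/hr ÷ 1124.688 mcg/mL = 24.54013 mL/hr
Volume infused so far = 24.54013 mL/hr × 3 hr = 73.6204 mL
Volume remaining = 802 − 73.6204 = 728.3796 mL
New rate:
Dose = 3 mcg/kg/min × 83.63636 kg = 250.9091 mcg/min
250.9091 mcg/min × 60 min/hr = 15054.55 mcg/hr
Rate = 15054.55 mcg/hr ÷ 1124.688 mcg/mL = 13.38553 mL/hr
Time remaining = 728.3796 mL ÷ 13.38553 mL/hr = 54.41546 hr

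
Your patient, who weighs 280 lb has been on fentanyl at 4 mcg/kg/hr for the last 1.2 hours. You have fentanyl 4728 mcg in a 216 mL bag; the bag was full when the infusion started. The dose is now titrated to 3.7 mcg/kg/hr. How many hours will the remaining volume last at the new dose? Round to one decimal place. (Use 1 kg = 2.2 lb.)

8.7 hours

Initial rate:
Weight = 280 lb ÷ 2.2 lb/kg = 127.2727 kg
Dose = 4 mcg/kg/hr × 127.2727 kg = 509.0909 mcg/hr
Concentration = 4728 mcg ÷ 216 mL = 21.88889 mcg/mL
Rate = 509.0909 mcg/hr ÷ 21.88889 mcg/mL = 23.25796 mL/hr
Volume infused so far = 23.25796 mL/hr × 1.2 hr = 27.90955 mL
Volume remaining = 216 − 27.90955 = 188.0904 mL
New rate:
Dose = 3.7 mcg/kg/hr × 127.2727 kg = 470.9091 mcg/hr
Rate = 470.9091 mcg/hr ÷ 21.88889 mcg/mL = 21.51361 mL/hr
Time remaining = 188.0904 mL ÷ 21.51361 mL/hr = 8.742857 hr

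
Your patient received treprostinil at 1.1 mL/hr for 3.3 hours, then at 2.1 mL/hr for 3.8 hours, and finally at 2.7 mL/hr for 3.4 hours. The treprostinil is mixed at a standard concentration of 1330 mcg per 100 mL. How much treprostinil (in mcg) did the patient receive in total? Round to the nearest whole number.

Concentration = 1330 mcg ÷ 100 mL = 13.3 mcg/mL
Stage 1: 1.1 mL/hr × 3.3 hr = 3.63 mL → 3.63 mL × 13.3 mcg/mL = 48.279 mcg
Stage 2: 2.1 mL/hr × 3.8 hr = 7.98 mL → 7.98 mL × 13.3 mcg/mL = 106.134 mcg
Stage 3: 2.7 mL/hr × 3.4 hr = 9.18 mL → 9.18 mL × 13.3 mcg/mL = 122.094 mcg
Total = 48.279 + 106.134 + 122.094 = 276.507 mcg

277 mcg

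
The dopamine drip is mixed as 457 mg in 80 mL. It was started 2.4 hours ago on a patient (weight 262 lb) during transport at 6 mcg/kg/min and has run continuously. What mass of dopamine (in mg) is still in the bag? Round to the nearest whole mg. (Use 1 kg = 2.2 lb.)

Weight = 262 lb ÷ 2.2 lb/kg = 119.0909 kg
Dose = 6 mcg/kg/min × 119.0909 kg = 714.5455 mcg/min
714.5455 mcg/min × 60 min/hr = 42872.73 mcg/hr
Concentration = 457 mg ÷ 80 mL = 5.7125 mg/mL = 5712.5 mcg/mL
Rate = 42872.73 mcg/hr ÷ 5712.5 mcg/mL = 7.505073 mL/hr
Volume infused = 7.505073 mL/hr × 2.4 hr = 18.01217 mL
Volume remaining = 80 − 18.01217 = 61.98783 mL
Drug remaining = 61.98783 mL × 5712.5 mcg/mL = 354105.5 mcg = 354.1055 mg

354 mg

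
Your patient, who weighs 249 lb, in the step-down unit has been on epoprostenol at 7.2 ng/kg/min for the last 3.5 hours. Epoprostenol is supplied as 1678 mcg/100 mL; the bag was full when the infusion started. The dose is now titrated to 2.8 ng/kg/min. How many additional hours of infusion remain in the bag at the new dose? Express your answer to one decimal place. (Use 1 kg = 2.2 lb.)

Initial rate:
Weight = 249 lb ÷ 2.2 lb/kg = 113.1818 kg
Dose = 7.2 ng/kg/min × 113.1818 kg = 814.9091 ng/min
814.9091 ng/min × 60 min/hr = 48894.55 ng/hr
Concentration = 1678 mcg ÷ 100 mL = 16.78 mcg/mL = 16780 ng/mL
Rate = 48894.55 ng/hr ÷ 16780 ng/mL = 2.913858 mL/hr
Volume infused so far = 2.913858 mL/hr × 3.5 hr = 10.1985 mL
Volume remaining = 100 − 10.1985 = 89.8015 mL
New rate:
Dose = 2.8 ng/kg/min × 113.1818 kg = 316.9091 ng/min
316.9091 ng/min × 60 min/hr = 19014.55 ng/hr
Rate = 19014.55 ng/hr ÷ 16780 ng/mL = 1.133167 mL/hr
Time remaining = 89.8015 mL ÷ 1.133167 mL/hr = 79.24823 hr

79.2 hours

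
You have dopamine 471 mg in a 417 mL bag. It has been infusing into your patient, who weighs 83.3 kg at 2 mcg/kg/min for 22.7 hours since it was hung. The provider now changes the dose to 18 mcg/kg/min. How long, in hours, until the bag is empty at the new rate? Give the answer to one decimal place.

Initial rate:
Dose = 2 mcg/kg/min × 83.3 kg = 166.6 mcg/min
166.6 mcg/min × 60 min/hr = 9996 mcg/hr
Concentration = 471 mg ÷ 417 mL = 1.129496 mg/mL = 1129.496 mcg/mL
Rate = 9996 mcg/hr ÷ 1129.496 mcg/mL = 8.849962 mL/hr
Volume infused so far = 8.849962 mL/hr × 22.7 hr = 200.8941 mL
Volume remaining = 417 − 200.8941 = 216.1059 mL
New rate:
Dose = 18 mcg/kg/min × 83.3 kg = 1499.4 mcg/min
1499.4 mcg/min × 60 min/hr = 89964 mcg/hr
Rate = 89964 mcg/hr ÷ 1129.496 mcg/mL = 79.64966 mL/hr
Time remaining = 216.1059 mL ÷ 79.64966 mL/hr = 2.713205 hr

2.7 hours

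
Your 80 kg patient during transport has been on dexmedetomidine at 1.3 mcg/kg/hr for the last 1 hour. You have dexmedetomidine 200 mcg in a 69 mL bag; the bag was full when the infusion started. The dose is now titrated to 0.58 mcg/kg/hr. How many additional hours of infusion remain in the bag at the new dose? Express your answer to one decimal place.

2.1 hours

Initial rate:
Dose = 1.3 mcg/kg/hr × 80 kg = 104 mcg/hr
Concentration = 200 mcg ÷ 69 mL = 2.898551 mcg/mL
Rate = 104 mcg/hr ÷ 2.898551 mcg/mL = 35.88 mL/hr
Volume infused so far = 35.88 mL/hr × 1 hr = 35.88 mL
Volume remaining = 69 − 35.88 = 33.12 mL
New rate:
Dose = 0.58 mcg/kg/hr × 80 kg = 46.4 mcg/hr
Rate = 46.4 mcg/hr ÷ 2.898551 mcg/mL = 16.008 mL/hr
Time remaining = 33.12 mL ÷ 16.008 mL/hr = 2.068966 hr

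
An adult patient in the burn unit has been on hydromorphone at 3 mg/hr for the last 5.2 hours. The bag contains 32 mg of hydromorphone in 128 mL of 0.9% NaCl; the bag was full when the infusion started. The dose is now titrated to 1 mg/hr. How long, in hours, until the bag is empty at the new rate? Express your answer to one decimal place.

Initial rate:
Concentration = 32 mg ÷ 128 mL = 0.25 mg/mL
Rate = 3 mg/hr ÷ 0.25 mg/mL = 12 mL/hr
Volume infused so far = 12 mL/hr × 5.2 hr = 62.4 mL
Volume remaining = 128 − 62.4 = 65.6 mL
New rate:
Rate = 1 mg/hr ÷ 0.25 mg/mL = 4 mL/hr
Time remaining = 65.6 mL ÷ 4 mL/hr = 16.4 hr

16.4 hours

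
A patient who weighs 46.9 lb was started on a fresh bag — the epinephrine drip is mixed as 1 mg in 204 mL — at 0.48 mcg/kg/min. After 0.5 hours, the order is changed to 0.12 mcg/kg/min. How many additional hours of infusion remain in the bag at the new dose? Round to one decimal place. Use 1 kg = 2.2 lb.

Initial rate:
Weight = 46.9 lb ÷ 2.2 lb/kg = 21.31818 kg
Dose = 0.48 mcg/kg/min × 21.31818 kg = 10.23273 mcg/min
10.23273 mcg/min × 60 min/hr = 613.9636 mcg/hr
Concentration = 1 mg ÷ 204 mL = 0.004901961 mg/mL = 4.901961 mcg/mL
Rate = 613.9636 mcg/hr ÷ 4.901961 mcg/mL = 125.2486 mL/hr
Volume infused so far = 125.2486 mL/hr × 0.5 hr = 62.62429 mL
Volume remaining = 204 − 62.62429 = 141.3757 mL
New rate:
Dose = 0.12 mcg/kg/min × 21.31818 kg = 2.558182 mcg/min
2.558182 mcg/min × 60 min/hr = 153.4909 mcg/hr
Rate = 153.4909 mcg/hr ÷ 4.901961 mcg/mL = 31.31215 mL/hr
Time remaining = 141.3757 mL ÷ 31.31215 mL/hr = 4.515044 hr

4.5 hours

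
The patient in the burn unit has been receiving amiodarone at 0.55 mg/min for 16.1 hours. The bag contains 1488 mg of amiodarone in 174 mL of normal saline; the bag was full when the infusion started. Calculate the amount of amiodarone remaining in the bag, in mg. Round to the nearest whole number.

957 mg

0.55 mg/min × 60 min/hr = 33 mg/hr
Concentration = 1488 mg ÷ 174 mL = 8.551724 mg/mL
Rate = 33 mg/hr ÷ 8.551724 mg/mL = 3.858871 mL/hr
Volume infused = 3.858871 mL/hr × 16.1 hr = 62.12782 mL
Volume remaining = 174 − 62.12782 = 111.8722 mL
Drug remaining = 111.8722 mL × 8.551724 mg/mL = 956.7 mg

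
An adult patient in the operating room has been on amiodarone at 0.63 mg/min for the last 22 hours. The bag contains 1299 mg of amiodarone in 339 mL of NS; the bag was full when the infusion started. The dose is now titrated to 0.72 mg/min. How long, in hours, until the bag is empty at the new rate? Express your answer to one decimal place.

10.8 hours

Initial rate:
0.63 mg/min × 60 min/hr = 37.8 mg/hr
Concentration = 1299 mg ÷ 339 mL = 3.831858 mg/mL
Rate = 37.8 mg/hr ÷ 3.831858 mg/mL = 9.864665 mL/hr
Volume infused so far = 9.864665 mL/hr × 22 hr = 217.0226 mL
Volume remaining = 339 − 217.0226 = 121.9774 mL
New rate:
0.72 mg/min × 60 min/hr = 43.2 mg/hr
Rate = 43.2 mg/hr ÷ 3.831858 mg/mL = 11.2739 mL/hr
Time remaining = 121.9774 mL ÷ 11.2739 mL/hr = 10.81944 hr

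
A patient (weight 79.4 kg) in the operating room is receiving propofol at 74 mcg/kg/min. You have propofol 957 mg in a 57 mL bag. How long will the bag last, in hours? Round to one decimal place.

Dose = 74 mcg/kg/min × 79.4 kg = 5875.6 mcg/min
5875.6 mcg/min × 60 min/hr = 352536 mcg/hr
Concentration = 957 mg ÷ 57 mL = 16.78947 mg/mL = 16789.47 mcg/mL
Rate = 352536 mcg/hr ÷ 16789.47 mcg/mL = 20.99744 mL/hr
Duration = 57 mL ÷ 20.99744 mL/hr = 2.714616 hr

2.7 hours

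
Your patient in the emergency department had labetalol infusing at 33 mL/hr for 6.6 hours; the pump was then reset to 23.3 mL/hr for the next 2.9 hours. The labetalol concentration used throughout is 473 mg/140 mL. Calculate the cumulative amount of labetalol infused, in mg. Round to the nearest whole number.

964 mg

Concentration = 473 mg ÷ 140 mL = 3.378571 mg/mL
Stage 1: 33 mL/hr × 6.6 hr = 217.8 mL → 217.8 mL × 3.378571 mg/mL = 735.8529 mg
Stage 2: 23.3 mL/hr × 2.9 hr = 67.57 mL → 67.57 mL × 3.378571 mg/mL = 228.2901 mg
Total = 735.8529 + 228.2901 = 964.1429 mg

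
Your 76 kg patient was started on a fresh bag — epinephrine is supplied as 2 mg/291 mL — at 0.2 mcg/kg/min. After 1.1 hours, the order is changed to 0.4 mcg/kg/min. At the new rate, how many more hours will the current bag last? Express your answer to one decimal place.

Initial rate:
Dose = 0.2 mcg/kg/min × 76 kg = 15.2 mcg/min
15.2 mcg/min × 60 min/hr = 912 mcg/hr
Concentration = 2 mg ÷ 291 mL = 0.006872852 mg/mL = 6.872852 mcg/mL
Rate = 912 mcg/hr ÷ 6.872852 mcg/mL = 132.696 mL/hr
Volume infused so far = 132.696 mL/hr × 1.1 hr = 145.9656 mL
Volume remaining = 291 − 145.9656 = 145.0344 mL
New rate:
Dose = 0.4 mcg/kg/min × 76 kg = 30.4 mcg/min
30.4 mcg/min × 60 min/hr = 1824 mcg/hr
Rate = 1824 mcg/hr ÷ 6.872852 mcg/mL = 265.392 mL/hr
Time remaining = 145.0344 mL ÷ 265.392 mL/hr = 0.5464912 hr

0.5 hours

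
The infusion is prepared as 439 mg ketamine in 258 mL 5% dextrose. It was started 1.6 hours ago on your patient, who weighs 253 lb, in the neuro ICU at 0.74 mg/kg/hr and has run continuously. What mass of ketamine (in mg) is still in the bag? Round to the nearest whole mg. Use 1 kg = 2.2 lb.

303 mg

Weight = 253 lb ÷ 2.2 lb/kg = 115 kg
Dose = 0.74 mg/kg/hr × 115 kg = 85.1 mg/hr
Concentration = 439 mg ÷ 258 mL = 1.70155 mg/mL
Rate = 85.1 mg/hr ÷ 1.70155 mg/mL = 50.01321 mL/hr
Volume infused = 50.01321 mL/hr × 1.6 hr = 80.02114 mL
Volume remaining = 258 − 80.02114 = 177.9789 mL
Drug remaining = 177.9789 mL × 1.70155 mg/mL = 302.84 mg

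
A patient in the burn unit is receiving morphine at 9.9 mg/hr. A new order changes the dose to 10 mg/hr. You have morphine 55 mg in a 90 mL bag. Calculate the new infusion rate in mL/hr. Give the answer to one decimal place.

16.4 mL/hr

Concentration = 55 mg ÷ 90 mL = 0.6111111 mg/mL
Rate = 10 mg/hr ÷ 0.6111111 mg/mL = 16.36364 mL/hr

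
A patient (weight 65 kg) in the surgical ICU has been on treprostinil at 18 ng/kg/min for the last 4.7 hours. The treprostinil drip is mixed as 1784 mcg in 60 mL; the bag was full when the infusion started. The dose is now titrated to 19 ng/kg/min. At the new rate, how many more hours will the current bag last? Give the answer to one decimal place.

Initial rate:
Dose = 18 ng/kg/min × 65 kg = 1170 ng/min
1170 ng/min × 60 min/hr = 70200 ng/hr
Concentration = 1784 mcg ÷ 60 mL = 29.73333 mcg/mL = 29733.33 ng/mL
Rate = 70200 ng/hr ÷ 29733.33 ng/mL = 2.360987 mL/hr
Volume infused so far = 2.360987 mL/hr × 4.7 hr = 11.09664 mL
Volume remaining = 60 − 11.09664 = 48.90336 mL
New rate:
Dose = 19 ng/kg/min × 65 kg = 1235 ng/min
1235 ng/min × 60 min/hr = 74100 ng/hr
Rate = 74100 ng/hr ÷ 29733.33 ng/mL = 2.492152 mL/hr
Time remaining = 48.90336 mL ÷ 2.492152 mL/hr = 19.62294 hr

19.6 hours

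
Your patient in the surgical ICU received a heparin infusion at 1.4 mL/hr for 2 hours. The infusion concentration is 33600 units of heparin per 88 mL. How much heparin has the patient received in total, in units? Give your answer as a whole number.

1069 units

Concentration = 33600 units ÷ 88 mL = 381.8182 units/mL
Drug rate = 1.4 mL/hr × 381.8182 units/mL = 534.5455 units/hr
Total = 534.5455 units/hr × 2 hr = 1069.091 units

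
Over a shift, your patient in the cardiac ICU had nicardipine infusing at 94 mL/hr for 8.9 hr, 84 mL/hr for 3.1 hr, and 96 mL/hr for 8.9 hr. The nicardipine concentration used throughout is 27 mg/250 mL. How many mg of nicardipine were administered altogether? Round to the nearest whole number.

Concentration = 27 mg ÷ 250 mL = 0.108 mg/mL
Stage 1: 94 mL/hr × 8.9 hr = 836.6 mL → 836.6 mL × 0.108 mg/mL = 90.3528 mg
Stage 2: 84 mL/hr × 3.1 hr = 260.4 mL → 260.4 mL × 0.108 mg/mL = 28.1232 mg
Stage 3: 96 mL/hr × 8.9 hr = 854.4 mL → 854.4 mL × 0.108 mg/mL = 92.2752 mg
Total = 90.3528 + 28.1232 + 92.2752 = 210.7512 mg

211 mg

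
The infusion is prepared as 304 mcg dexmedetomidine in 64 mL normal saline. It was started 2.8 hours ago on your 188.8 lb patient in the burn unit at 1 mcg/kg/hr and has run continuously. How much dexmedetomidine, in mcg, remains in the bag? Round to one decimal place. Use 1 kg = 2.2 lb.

Weight = 188.8 lb ÷ 2.2 lb/kg = 85.81818 kg
Dose = 1 mcg/kg/hr × 85.81818 kg = 85.81818 mcg/hr
Concentration = 304 mcg ÷ 64 mL = 4.75 mcg/mL
Rate = 85.81818 mcg/hr ÷ 4.75 mcg/mL = 18.06699 mL/hr
Volume infused = 18.06699 mL/hr × 2.8 hr = 50.58756 mL
Volume remaining = 64 − 50.58756 = 13.41244 mL
Drug remaining = 13.41244 mL × 4.75 mcg/mL = 63.70909 mcg

63.7 mcg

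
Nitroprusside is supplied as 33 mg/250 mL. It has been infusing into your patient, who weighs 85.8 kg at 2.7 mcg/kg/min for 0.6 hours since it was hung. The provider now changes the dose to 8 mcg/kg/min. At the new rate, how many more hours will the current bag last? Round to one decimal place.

0.6 hours

Initial rate:
Dose = 2.7 mcg/kg/min × 85.8 kg = 231.66 mcg/min
231.66 mcg/min × 60 min/hr = 13899.6 mcg/hr
Concentration = 33 mg ÷ 250 mL = 0.132 mg/mL = 132 mcg/mL
Rate = 13899.6 mcg/hr ÷ 132 mcg/mL = 105.3 mL/hr
Volume infused so far = 105.3 mL/hr × 0.6 hr = 63.18 mL
Volume remaining = 250 − 63.18 = 186.82 mL
New rate:
Dose = 8 mcg/kg/min × 85.8 kg = 686.4 mcg/min
686.4 mcg/min × 60 min/hr = 41184 mcg/hr
Rate = 41184 mcg/hr ÷ 132 mcg/mL = 312 mL/hr
Time remaining = 186.82 mL ÷ 312 mL/hr = 0.5987821 hr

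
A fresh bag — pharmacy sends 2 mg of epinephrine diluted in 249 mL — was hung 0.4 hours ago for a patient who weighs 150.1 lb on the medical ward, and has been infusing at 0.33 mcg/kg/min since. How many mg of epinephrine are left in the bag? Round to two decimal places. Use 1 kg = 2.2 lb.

1.46 mg

Weight = 150.1 lb ÷ 2.2 lb/kg = 68.22727 kg
Dose = 0.33 mcg/kg/min × 68.22727 kg = 22.515 mcg/min
22.515 mcg/min × 60 min/hr = 1350.9 mcg/hr
Concentration = 2 mg ÷ 249 mL = 0.008032129 mg/mL = 8.032129 mcg/mL
Rate = 1350.9 mcg/hr ÷ 8.032129 mcg/mL = 168.187 mL/hr
Volume infused = 168.187 mL/hr × 0.4 hr = 67.27482 mL
Volume remaining = 249 − 67.27482 = 181.7252 mL
Drug remaining = 181.7252 mL × 8.032129 mcg/mL = 1459.64 mcg = 1.45964 mg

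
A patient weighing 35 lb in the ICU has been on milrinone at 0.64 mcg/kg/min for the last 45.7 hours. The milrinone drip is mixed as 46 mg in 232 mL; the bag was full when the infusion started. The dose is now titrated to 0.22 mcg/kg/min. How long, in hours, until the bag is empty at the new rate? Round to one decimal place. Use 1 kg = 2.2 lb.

Initial rate:
Weight = 35 lb ÷ 2.2 lb/kg = 15.90909 kg
Dose = 0.64 mcg/kg/min × 15.90909 kg = 10.18182 mcg/min
10.18182 mcg/min × 60 min/hr = 610.9091 mcg/hr
Concentration = 46 mg ÷ 232 mL = 0.1982759 mg/mL = 198.2759 mcg/mL
Rate = 610.9091 mcg/hr ÷ 198.2759 mcg/mL = 3.081107 mL/hr
Volume infused so far = 3.081107 mL/hr × 45.7 hr = 140.8066 mL
Volume remaining = 232 − 140.8066 = 91.19342 mL
New rate:
Dose = 0.22 mcg/kg/min × 15.90909 kg = 3.5 mcg/min
3.5 mcg/min × 60 min/hr = 210 mcg/hr
Rate = 210 mcg/hr ÷ 198.2759 mcg/mL = 1.05913 mL/hr
Time remaining = 91.19342 mL ÷ 1.05913 mL/hr = 86.10216 hr

86.1 hours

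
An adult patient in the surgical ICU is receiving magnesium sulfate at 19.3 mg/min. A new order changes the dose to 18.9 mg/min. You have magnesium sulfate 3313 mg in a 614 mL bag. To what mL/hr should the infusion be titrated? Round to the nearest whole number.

210 mL/hr

18.9 mg/min × 60 min/hr = 1134 mg/hr
Concentration = 3313 mg ÷ 614 mL = 5.395765 mg/mL
Rate = 1134 mg/hr ÷ 5.395765 mg/mL = 210.1648 mL/hr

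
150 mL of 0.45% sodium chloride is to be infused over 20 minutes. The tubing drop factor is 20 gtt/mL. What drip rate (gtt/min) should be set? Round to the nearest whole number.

150 mL ÷ (20 min) = 7.5 mL/min
7.5 mL/min × 20 gtt/mL = 150 gtt/min

150 gtt/min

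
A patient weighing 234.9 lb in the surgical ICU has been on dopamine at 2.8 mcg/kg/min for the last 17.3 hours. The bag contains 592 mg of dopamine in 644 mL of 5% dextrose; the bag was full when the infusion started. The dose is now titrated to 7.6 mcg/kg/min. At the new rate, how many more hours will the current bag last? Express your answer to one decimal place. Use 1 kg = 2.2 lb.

5.8 hours

Initial rate:
Weight = 234.9 lb ÷ 2.2 lb/kg = 106.7727 kg
Dose = 2.8 mcg/kg/min × 106.7727 kg = 298.9636 mcg/min
298.9636 mcg/min × 60 min/hr = 17937.82 mcg/hr
Concentration = 592 mg ÷ 644 mL = 0.9192547 mg/mL = 919.2547 mcg/mL
Rate = 17937.82 mcg/hr ÷ 919.2547 mcg/mL = 19.51344 mL/hr
Volume infused so far = 19.51344 mL/hr × 17.3 hr = 337.5825 mL
Volume remaining = 644 − 337.5825 = 306.4175 mL
New rate:
Dose = 7.6 mcg/kg/min × 106.7727 kg = 811.4727 mcg/min
811.4727 mcg/min × 60 min/hr = 48688.36 mcg/hr
Rate = 48688.36 mcg/hr ÷ 919.2547 mcg/mL = 52.96504 mL/hr
Time remaining = 306.4175 mL ÷ 52.96504 mL/hr = 5.785279 hr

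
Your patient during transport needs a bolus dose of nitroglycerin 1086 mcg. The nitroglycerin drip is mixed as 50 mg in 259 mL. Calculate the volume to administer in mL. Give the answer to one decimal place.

Concentration = 50 mg ÷ 259 mL = 0.1930502 mg/mL = 193.0502 mcg/mL
Volume = 1086 mcg ÷ 193.0502 mcg/mL = 5.62548 mL

5.6 mL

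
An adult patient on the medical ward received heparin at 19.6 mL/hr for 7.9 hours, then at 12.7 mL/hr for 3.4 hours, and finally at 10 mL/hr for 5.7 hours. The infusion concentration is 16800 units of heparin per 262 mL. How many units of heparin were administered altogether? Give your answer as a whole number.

16352 units

Concentration = 16800 units ÷ 262 mL = 64.12214 units/mL
Stage 1: 19.6 mL/hr × 7.9 hr = 154.84 mL → 154.84 mL × 64.12214 units/mL = 9928.672 units
Stage 2: 12.7 mL/hr × 3.4 hr = 43.18 mL → 43.18 mL × 64.12214 units/mL = 2768.794 units
Stage 3: 10 mL/hr × 5.7 hr = 57 mL → 57 mL × 64.12214 units/mL = 3654.962 units
Total = 9928.672 + 2768.794 + 3654.962 = 16352.43 units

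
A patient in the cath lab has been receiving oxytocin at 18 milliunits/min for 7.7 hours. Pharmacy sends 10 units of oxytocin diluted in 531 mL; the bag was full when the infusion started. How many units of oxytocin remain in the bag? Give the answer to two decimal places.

1.68 units

18 milliunits/min × 60 min/hr = 1080 milliunits/hr
Concentration = 10 units ÷ 531 mL = 0.01883239 units/mL = 18.83239 milliunits/mL
Rate = 1080 milliunits/hr ÷ 18.83239 milliunits/mL = 57.348 mL/hr
Volume infused = 57.348 mL/hr × 7.7 hr = 441.5796 mL
Volume remaining = 531 − 441.5796 = 89.4204 mL
Drug remaining = 89.4204 mL × 18.83239 milliunits/mL = 1684 milliunits = 1.684 units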